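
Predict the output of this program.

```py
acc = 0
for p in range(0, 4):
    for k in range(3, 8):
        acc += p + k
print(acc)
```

p=0,k=3: acc = 0+3 = 3
p=0,k=4: acc = 3+4 = 7
p=0,k=5: acc = 7+5 = 12
p=0,k=6: acc = 12+6 = 18
p=0,k=7: acc = 18+7 = 25
p=1,k=3: acc = 25+4 = 29
p=1,k=4: acc = 29+5 = 34
p=1,k=5: acc = 34+6 = 40
p=1,k=6: acc = 40+7 = 47
p=1,k=7: acc = 47+8 = 55
p=2,k=3: acc = 55+5 = 60
p=2,k=4: acc = 60+6 = 66
p=2,k=5: acc = 66+7 = 73
p=2,k=6: acc = 73+8 = 81
p=2,k=7: acc = 81+9 = 90
p=3,k=3: acc = 90+6 = 96
p=3,k=4: acc = 96+7 = 103
p=3,k=5: acc = 103+8 = 111
p=3,k=6: acc = 111+9 = 120
p=3,k=7: acc = 120+10 = 130

130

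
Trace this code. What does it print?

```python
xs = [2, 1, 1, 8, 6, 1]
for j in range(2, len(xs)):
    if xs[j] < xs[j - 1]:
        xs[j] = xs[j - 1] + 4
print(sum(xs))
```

j=2: 1>=1, unchanged → [2, 1, 1, 8, 6, 1]
j=3: 8>=1, unchanged → [2, 1, 1, 8, 6, 1]
j=4: 6<8, xs[4] = 8+4 = 12 → [2, 1, 1, 8, 12, 1]
j=5: 1<12, xs[5] = 12+4 = 16 → [2, 1, 1, 8, 12, 16]
sum = 40

40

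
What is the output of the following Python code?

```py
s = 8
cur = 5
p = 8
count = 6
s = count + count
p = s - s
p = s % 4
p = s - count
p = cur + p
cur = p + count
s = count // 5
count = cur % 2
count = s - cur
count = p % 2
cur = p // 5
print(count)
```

s = 6+6 = 12
p = 12-12 = 0
p = 12%4 = 0
p = 12-6 = 6
p = 5+6 = 11
cur = 11+6 = 17
s = 6//5 = 1
count = 17%2 = 1
count = 1-17 = -16
count = 11%2 = 1
cur = 11//5 = 2

1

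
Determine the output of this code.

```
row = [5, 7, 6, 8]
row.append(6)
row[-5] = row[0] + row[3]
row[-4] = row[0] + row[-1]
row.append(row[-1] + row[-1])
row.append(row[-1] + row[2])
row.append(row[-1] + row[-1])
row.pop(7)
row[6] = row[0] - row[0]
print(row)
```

append 6 → [5, 7, 6, 8, 6]
row[-5] = row[0]+row[3] = 5+8 = 13 → [13, 7, 6, 8, 6]
row[-4] = row[0]+row[-1] = 13+6 = 19 → [13, 19, 6, 8, 6]
append row[-1]+row[-1] = 6+6 = 12 → [13, 19, 6, 8, 6, 12]
append row[-1]+row[2] = 12+6 = 18 → [13, 19, 6, 8, 6, 12, 18]
append row[-1]+row[-1] = 18+18 = 36 → [13, 19, 6, 8, 6, 12, 18, 36]
pop(7) removes 36 → [13, 19, 6, 8, 6, 12, 18]
row[6] = row[0]-row[0] = 13-13 = 0 → [13, 19, 6, 8, 6, 12, 0]

[13, 19, 6, 8, 6, 12, 0]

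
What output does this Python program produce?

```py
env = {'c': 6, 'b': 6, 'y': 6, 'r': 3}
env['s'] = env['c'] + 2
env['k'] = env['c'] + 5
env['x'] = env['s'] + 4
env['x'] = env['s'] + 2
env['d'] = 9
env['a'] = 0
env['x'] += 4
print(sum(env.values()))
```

63

env['s'] = env['c']+2 = 8 → {'c': 6, 'b': 6, 'y': 6, 'r': 3, 's': 8}
env['k'] = env['c']+5 = 11 → {'c': 6, 'b': 6, 'y': 6, 'r': 3, 's': 8, 'k': 11}
env['x'] = env['s']+4 = 12 → {'c': 6, 'b': 6, 'y': 6, 'r': 3, 's': 8, 'k': 11, 'x': 12}
env['x'] = env['s']+2 = 10 → {'c': 6, 'b': 6, 'y': 6, 'r': 3, 's': 8, 'k': 11, 'x': 10}
env['d'] = 9 → {'c': 6, 'b': 6, 'y': 6, 'r': 3, 's': 8, 'k': 11, 'x': 10, 'd': 9}
env['a'] = 0 → {'c': 6, 'b': 6, 'y': 6, 'r': 3, 's': 8, 'k': 11, 'x': 10, 'd': 9, 'a': 0}
env['x'] = 10+4 = 14 → {'c': 6, 'b': 6, 'y': 6, 'r': 3, 's': 8, 'k': 11, 'x': 14, 'd': 9, 'a': 0}
sum of values = 63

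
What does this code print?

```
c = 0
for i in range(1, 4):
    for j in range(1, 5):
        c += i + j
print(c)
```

54

i=1,j=1: c = 0+2 = 2
i=1,j=2: c = 2+3 = 5
i=1,j=3: c = 5+4 = 9
i=1,j=4: c = 9+5 = 14
i=2,j=1: c = 14+3 = 17
i=2,j=2: c = 17+4 = 21
i=2,j=3: c = 21+5 = 26
i=2,j=4: c = 26+6 = 32
i=3,j=1: c = 32+4 = 36
i=3,j=2: c = 36+5 = 41
i=3,j=3: c = 41+6 = 47
i=3,j=4: c = 47+7 = 54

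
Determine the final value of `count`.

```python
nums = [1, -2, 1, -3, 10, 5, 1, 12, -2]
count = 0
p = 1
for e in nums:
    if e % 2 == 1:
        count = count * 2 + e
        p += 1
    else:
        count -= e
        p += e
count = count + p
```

e=1: odd, count = 0*2+1 = 1; p=2
e=-2: not odd, count = 1-(-2) = 3; p=0
e=1: odd, count = 3*2+1 = 7; p=1
e=-3: odd, count = 7*2+(-3) = 11; p=2
e=10: not odd, count = 11-10 = 1; p=12
e=5: odd, count = 1*2+5 = 7; p=13
e=1: odd, count = 7*2+1 = 15; p=14
e=12: not odd, count = 15-12 = 3; p=26
e=-2: not odd, count = 3-(-2) = 5; p=24
count+p = 5+24 = 29

29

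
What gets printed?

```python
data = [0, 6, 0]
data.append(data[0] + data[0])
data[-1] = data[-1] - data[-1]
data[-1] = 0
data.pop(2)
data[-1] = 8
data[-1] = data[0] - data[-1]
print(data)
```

[0, 6, -8]

append data[0]+data[0] = 0+0 = 0 → [0, 6, 0, 0]
data[-1] = data[-1]-data[-1] = 0-0 = 0 → [0, 6, 0, 0]
data[-1] = 0 → [0, 6, 0, 0]
pop(2) removes 0 → [0, 6, 0]
data[-1] = 8 → [0, 6, 8]
data[-1] = data[0]-data[-1] = 0-8 = -8 → [0, 6, -8]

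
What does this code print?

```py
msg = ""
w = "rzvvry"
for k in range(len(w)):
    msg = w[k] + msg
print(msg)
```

k=0: prepend 'r' → 'r'
k=1: prepend 'z' → 'zr'
k=2: prepend 'v' → 'vzr'
k=3: prepend 'v' → 'vvzr'
k=4: prepend 'r' → 'rvvzr'
k=5: prepend 'y' → 'yrvvzr'

yrvvzr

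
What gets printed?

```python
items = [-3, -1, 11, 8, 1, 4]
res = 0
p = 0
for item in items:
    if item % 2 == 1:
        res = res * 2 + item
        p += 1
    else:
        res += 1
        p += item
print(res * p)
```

item=-3: odd, res = 0*2+(-3) = -3; p=1
item=-1: odd, res = (-3)*2+(-1) = -7; p=2
item=11: odd, res = (-7)*2+11 = -3; p=3
item=8: not odd, res = (-3)+1 = -2; p=11
item=1: odd, res = (-2)*2+1 = -3; p=12
item=4: not odd, res = (-3)+1 = -2; p=16
res*p = (-2)*16 = -32

-32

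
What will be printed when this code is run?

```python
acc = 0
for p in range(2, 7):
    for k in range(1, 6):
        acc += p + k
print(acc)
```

175

p=2,k=1: acc = 0+3 = 3
p=2,k=2: acc = 3+4 = 7
p=2,k=3: acc = 7+5 = 12
p=2,k=4: acc = 12+6 = 18
p=2,k=5: acc = 18+7 = 25
p=3,k=1: acc = 25+4 = 29
p=3,k=2: acc = 29+5 = 34
p=3,k=3: acc = 34+6 = 40
p=3,k=4: acc = 40+7 = 47
p=3,k=5: acc = 47+8 = 55
p=4,k=1: acc = 55+5 = 60
p=4,k=2: acc = 60+6 = 66
p=4,k=3: acc = 66+7 = 73
p=4,k=4: acc = 73+8 = 81
p=4,k=5: acc = 81+9 = 90
p=5,k=1: acc = 90+6 = 96
p=5,k=2: acc = 96+7 = 103
p=5,k=3: acc = 103+8 = 111
p=5,k=4: acc = 111+9 = 120
p=5,k=5: acc = 120+10 = 130
p=6,k=1: acc = 130+7 = 137
p=6,k=2: acc = 137+8 = 145
p=6,k=3: acc = 145+9 = 154
p=6,k=4: acc = 154+10 = 164
p=6,k=5: acc = 164+11 = 175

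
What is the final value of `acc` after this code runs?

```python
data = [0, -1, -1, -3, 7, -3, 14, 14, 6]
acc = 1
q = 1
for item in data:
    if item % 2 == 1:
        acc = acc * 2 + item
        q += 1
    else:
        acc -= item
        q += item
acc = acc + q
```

13

item=0: not odd, acc = 1-0 = 1; q=1
item=-1: odd, acc = 1*2+(-1) = 1; q=2
item=-1: odd, acc = 1*2+(-1) = 1; q=3
item=-3: odd, acc = 1*2+(-3) = -1; q=4
item=7: odd, acc = (-1)*2+7 = 5; q=5
item=-3: odd, acc = 5*2+(-3) = 7; q=6
item=14: not odd, acc = 7-14 = -7; q=20
item=14: not odd, acc = (-7)-14 = -21; q=34
item=6: not odd, acc = (-21)-6 = -27; q=40
acc+q = (-27)+40 = 13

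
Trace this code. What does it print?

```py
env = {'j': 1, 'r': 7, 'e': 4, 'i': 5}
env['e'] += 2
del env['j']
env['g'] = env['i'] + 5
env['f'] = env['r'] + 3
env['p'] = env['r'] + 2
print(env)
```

{'r': 7, 'e': 6, 'i': 5, 'g': 10, 'f': 10, 'p': 9}

env['e'] = 4+2 = 6 → {'j': 1, 'r': 7, 'e': 6, 'i': 5}
del 'j' → {'r': 7, 'e': 6, 'i': 5}
env['g'] = env['i']+5 = 10 → {'r': 7, 'e': 6, 'i': 5, 'g': 10}
env['f'] = env['r']+3 = 10 → {'r': 7, 'e': 6, 'i': 5, 'g': 10, 'f': 10}
env['p'] = env['r']+2 = 9 → {'r': 7, 'e': 6, 'i': 5, 'g': 10, 'f': 10, 'p': 9}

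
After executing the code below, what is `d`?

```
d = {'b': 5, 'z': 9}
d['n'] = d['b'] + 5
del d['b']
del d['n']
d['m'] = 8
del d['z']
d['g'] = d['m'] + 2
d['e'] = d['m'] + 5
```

{'m': 8, 'g': 10, 'e': 13}

d['n'] = d['b']+5 = 10 → {'b': 5, 'z': 9, 'n': 10}
del 'b' → {'z': 9, 'n': 10}
del 'n' → {'z': 9}
d['m'] = 8 → {'z': 9, 'm': 8}
del 'z' → {'m': 8}
d['g'] = d['m']+2 = 10 → {'m': 8, 'g': 10}
d['e'] = d['m']+5 = 13 → {'m': 8, 'g': 10, 'e': 13}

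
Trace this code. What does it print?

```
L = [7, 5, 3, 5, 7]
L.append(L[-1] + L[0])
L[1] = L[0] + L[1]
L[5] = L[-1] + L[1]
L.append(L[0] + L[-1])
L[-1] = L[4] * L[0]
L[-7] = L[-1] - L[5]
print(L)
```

append L[-1]+L[0] = 7+7 = 14 → [7, 5, 3, 5, 7, 14]
L[1] = L[0]+L[1] = 7+5 = 12 → [7, 12, 3, 5, 7, 14]
L[5] = L[-1]+L[1] = 14+12 = 26 → [7, 12, 3, 5, 7, 26]
append L[0]+L[-1] = 7+26 = 33 → [7, 12, 3, 5, 7, 26, 33]
L[-1] = L[4]*L[0] = 7*7 = 49 → [7, 12, 3, 5, 7, 26, 49]
L[-7] = L[-1]-L[5] = 49-26 = 23 → [23, 12, 3, 5, 7, 26, 49]

[23, 12, 3, 5, 7, 26, 49]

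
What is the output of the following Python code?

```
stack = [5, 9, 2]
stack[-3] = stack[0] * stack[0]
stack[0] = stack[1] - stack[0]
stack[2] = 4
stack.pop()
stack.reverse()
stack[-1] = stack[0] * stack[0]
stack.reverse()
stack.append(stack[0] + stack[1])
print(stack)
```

[81, 9, 90]

stack[-3] = stack[0]*stack[0] = 5*5 = 25 → [25, 9, 2]
stack[0] = stack[1]-stack[0] = 9-25 = -16 → [-16, 9, 2]
stack[2] = 4 → [-16, 9, 4]
pop() removes 4 → [-16, 9]
reverse → [9, -16]
stack[-1] = stack[0]*stack[0] = 9*9 = 81 → [9, 81]
reverse → [81, 9]
append stack[0]+stack[1] = 81+9 = 90 → [81, 9, 90]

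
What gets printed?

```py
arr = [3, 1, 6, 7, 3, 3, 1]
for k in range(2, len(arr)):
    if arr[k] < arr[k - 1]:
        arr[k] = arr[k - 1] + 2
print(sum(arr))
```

50

k=2: 6>=1, unchanged → [3, 1, 6, 7, 3, 3, 1]
k=3: 7>=6, unchanged → [3, 1, 6, 7, 3, 3, 1]
k=4: 3<7, arr[4] = 7+2 = 9 → [3, 1, 6, 7, 9, 3, 1]
k=5: 3<9, arr[5] = 9+2 = 11 → [3, 1, 6, 7, 9, 11, 1]
k=6: 1<11, arr[6] = 11+2 = 13 → [3, 1, 6, 7, 9, 11, 13]
sum = 50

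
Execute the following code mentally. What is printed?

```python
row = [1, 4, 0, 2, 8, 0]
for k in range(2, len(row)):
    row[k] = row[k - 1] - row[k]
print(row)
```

[1, 4, 4, 2, -6, -6]

k=2: row[2] = 4-0 = 4 → [1, 4, 4, 2, 8, 0]
k=3: row[3] = 4-2 = 2 → [1, 4, 4, 2, 8, 0]
k=4: row[4] = 2-8 = -6 → [1, 4, 4, 2, -6, 0]
k=5: row[5] = (-6)-0 = -6 → [1, 4, 4, 2, -6, -6]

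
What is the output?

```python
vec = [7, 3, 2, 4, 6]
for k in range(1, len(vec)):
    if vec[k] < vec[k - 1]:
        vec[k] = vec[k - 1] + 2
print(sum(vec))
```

k=1: 3<7, vec[1] = 7+2 = 9 → [7, 9, 2, 4, 6]
k=2: 2<9, vec[2] = 9+2 = 11 → [7, 9, 11, 4, 6]
k=3: 4<11, vec[3] = 11+2 = 13 → [7, 9, 11, 13, 6]
k=4: 6<13, vec[4] = 13+2 = 15 → [7, 9, 11, 13, 15]
sum = 55

55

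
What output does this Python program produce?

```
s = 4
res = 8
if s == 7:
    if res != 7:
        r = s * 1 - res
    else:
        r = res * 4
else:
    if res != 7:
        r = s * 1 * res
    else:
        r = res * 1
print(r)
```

s=4, res=8
s == 7 is False; res != 7 is True
→ r = s * 1 * res = 32

32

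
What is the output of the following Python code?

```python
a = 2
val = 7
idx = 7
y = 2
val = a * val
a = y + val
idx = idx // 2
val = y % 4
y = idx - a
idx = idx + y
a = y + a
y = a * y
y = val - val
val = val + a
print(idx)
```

-10

val = 2*7 = 14
a = 2+14 = 16
idx = 7//2 = 3
val = 2%4 = 2
y = 3-16 = -13
idx = 3+(-13) = -10
a = (-13)+16 = 3
y = 3*(-13) = -39
y = 2-2 = 0
val = 2+3 = 5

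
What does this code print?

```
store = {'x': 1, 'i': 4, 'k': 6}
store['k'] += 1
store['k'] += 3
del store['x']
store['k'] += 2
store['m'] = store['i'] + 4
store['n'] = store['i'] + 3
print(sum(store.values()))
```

store['k'] = 6+1 = 7 → {'x': 1, 'i': 4, 'k': 7}
store['k'] = 7+3 = 10 → {'x': 1, 'i': 4, 'k': 10}
del 'x' → {'i': 4, 'k': 10}
store['k'] = 10+2 = 12 → {'i': 4, 'k': 12}
store['m'] = store['i']+4 = 8 → {'i': 4, 'k': 12, 'm': 8}
store['n'] = store['i']+3 = 7 → {'i': 4, 'k': 12, 'm': 8, 'n': 7}
sum of values = 31

31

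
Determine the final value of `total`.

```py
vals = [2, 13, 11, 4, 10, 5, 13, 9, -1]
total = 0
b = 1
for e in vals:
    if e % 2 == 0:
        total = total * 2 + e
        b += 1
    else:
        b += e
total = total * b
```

e=2: even, total = 0*2+2 = 2; b=2
e=13: not even; b=15
e=11: not even; b=26
e=4: even, total = 2*2+4 = 8; b=27
e=10: even, total = 8*2+10 = 26; b=28
e=5: not even; b=33
e=13: not even; b=46
e=9: not even; b=55
e=-1: not even; b=54
total*b = 26*54 = 1404

1404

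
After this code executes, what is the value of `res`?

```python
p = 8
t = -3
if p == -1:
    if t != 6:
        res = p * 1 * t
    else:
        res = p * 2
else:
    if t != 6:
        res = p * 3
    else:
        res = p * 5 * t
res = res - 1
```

23

p=8, t=-3
p == -1 is False; t != 6 is True
→ res = p * 3 = 24
res = 24-1 = 23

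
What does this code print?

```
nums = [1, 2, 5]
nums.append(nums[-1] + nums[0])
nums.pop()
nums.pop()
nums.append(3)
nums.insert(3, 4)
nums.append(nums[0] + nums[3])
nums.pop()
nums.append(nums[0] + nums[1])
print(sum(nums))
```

13

append nums[-1]+nums[0] = 5+1 = 6 → [1, 2, 5, 6]
pop() removes 6 → [1, 2, 5]
pop() removes 5 → [1, 2]
append 3 → [1, 2, 3]
insert 4 at 3 → [1, 2, 3, 4]
append nums[0]+nums[3] = 1+4 = 5 → [1, 2, 3, 4, 5]
pop() removes 5 → [1, 2, 3, 4]
append nums[0]+nums[1] = 1+2 = 3 → [1, 2, 3, 4, 3]
sum = 13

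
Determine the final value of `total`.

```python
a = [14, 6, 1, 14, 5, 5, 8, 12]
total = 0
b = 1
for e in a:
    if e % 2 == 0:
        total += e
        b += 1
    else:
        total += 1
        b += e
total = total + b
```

74

e=14: even, total = 0+14 = 14; b=2
e=6: even, total = 14+6 = 20; b=3
e=1: not even, total = 20+1 = 21; b=4
e=14: even, total = 21+14 = 35; b=5
e=5: not even, total = 35+1 = 36; b=10
e=5: not even, total = 36+1 = 37; b=15
e=8: even, total = 37+8 = 45; b=16
e=12: even, total = 45+12 = 57; b=17
total+b = 57+17 = 74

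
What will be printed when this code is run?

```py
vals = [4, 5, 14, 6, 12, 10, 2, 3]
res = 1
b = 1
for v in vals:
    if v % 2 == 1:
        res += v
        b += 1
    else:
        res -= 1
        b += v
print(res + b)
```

54

v=4: not odd, res = 1-1 = 0; b=5
v=5: odd, res = 0+5 = 5; b=6
v=14: not odd, res = 5-1 = 4; b=20
v=6: not odd, res = 4-1 = 3; b=26
v=12: not odd, res = 3-1 = 2; b=38
v=10: not odd, res = 2-1 = 1; b=48
v=2: not odd, res = 1-1 = 0; b=50
v=3: odd, res = 0+3 = 3; b=51
res+b = 3+51 = 54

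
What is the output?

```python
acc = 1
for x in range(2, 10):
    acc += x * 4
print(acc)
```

177

x=2: acc = 1+2*4 = 9
x=3: acc = 9+3*4 = 21
x=4: acc = 21+4*4 = 37
x=5: acc = 37+5*4 = 57
x=6: acc = 57+6*4 = 81
x=7: acc = 81+7*4 = 109
x=8: acc = 109+8*4 = 141
x=9: acc = 141+9*4 = 177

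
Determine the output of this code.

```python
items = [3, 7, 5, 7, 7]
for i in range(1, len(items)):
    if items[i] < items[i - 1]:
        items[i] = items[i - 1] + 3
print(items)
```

[3, 7, 10, 13, 16]

i=1: 7>=3, unchanged → [3, 7, 5, 7, 7]
i=2: 5<7, items[2] = 7+3 = 10 → [3, 7, 10, 7, 7]
i=3: 7<10, items[3] = 10+3 = 13 → [3, 7, 10, 13, 7]
i=4: 7<13, items[4] = 13+3 = 16 → [3, 7, 10, 13, 16]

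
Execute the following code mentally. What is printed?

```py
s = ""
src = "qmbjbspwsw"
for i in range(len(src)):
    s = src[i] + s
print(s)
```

wswpsbjbmq

i=0: prepend 'q' → 'q'
i=1: prepend 'm' → 'mq'
i=2: prepend 'b' → 'bmq'
i=3: prepend 'j' → 'jbmq'
i=4: prepend 'b' → 'bjbmq'
i=5: prepend 's' → 'sbjbmq'
i=6: prepend 'p' → 'psbjbmq'
i=7: prepend 'w' → 'wpsbjbmq'
i=8: prepend 's' → 'swpsbjbmq'
i=9: prepend 'w' → 'wswpsbjbmq'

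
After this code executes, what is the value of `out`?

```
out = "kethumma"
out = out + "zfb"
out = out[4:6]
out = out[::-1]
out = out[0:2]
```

+ 'zfb' → 'kethummazfb'
slice [4:6] → 'um'
reverse → 'mu'
slice [0:2] → 'mu'

'mu'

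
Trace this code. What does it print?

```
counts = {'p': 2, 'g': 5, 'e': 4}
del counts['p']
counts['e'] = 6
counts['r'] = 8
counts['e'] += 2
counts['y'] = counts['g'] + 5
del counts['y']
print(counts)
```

{'g': 5, 'e': 8, 'r': 8}

del 'p' → {'g': 5, 'e': 4}
counts['e'] = 6 → {'g': 5, 'e': 6}
counts['r'] = 8 → {'g': 5, 'e': 6, 'r': 8}
counts['e'] = 6+2 = 8 → {'g': 5, 'e': 8, 'r': 8}
counts['y'] = counts['g']+5 = 10 → {'g': 5, 'e': 8, 'r': 8, 'y': 10}
del 'y' → {'g': 5, 'e': 8, 'r': 8}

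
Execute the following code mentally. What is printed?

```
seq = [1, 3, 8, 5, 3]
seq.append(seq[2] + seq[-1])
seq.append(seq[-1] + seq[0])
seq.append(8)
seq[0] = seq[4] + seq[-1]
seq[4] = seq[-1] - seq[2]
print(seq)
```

append seq[2]+seq[-1] = 8+3 = 11 → [1, 3, 8, 5, 3, 11]
append seq[-1]+seq[0] = 11+1 = 12 → [1, 3, 8, 5, 3, 11, 12]
append 8 → [1, 3, 8, 5, 3, 11, 12, 8]
seq[0] = seq[4]+seq[-1] = 3+8 = 11 → [11, 3, 8, 5, 3, 11, 12, 8]
seq[4] = seq[-1]-seq[2] = 8-8 = 0 → [11, 3, 8, 5, 0, 11, 12, 8]

[11, 3, 8, 5, 0, 11, 12, 8]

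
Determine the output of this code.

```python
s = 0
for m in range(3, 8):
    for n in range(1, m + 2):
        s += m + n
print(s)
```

m=3,n=1: s = 0+4 = 4
m=3,n=2: s = 4+5 = 9
m=3,n=3: s = 9+6 = 15
m=3,n=4: s = 15+7 = 22
m=4,n=1: s = 22+5 = 27
m=4,n=2: s = 27+6 = 33
m=4,n=3: s = 33+7 = 40
m=4,n=4: s = 40+8 = 48
m=4,n=5: s = 48+9 = 57
m=5,n=1: s = 57+6 = 63
m=5,n=2: s = 63+7 = 70
m=5,n=3: s = 70+8 = 78
m=5,n=4: s = 78+9 = 87
m=5,n=5: s = 87+10 = 97
m=5,n=6: s = 97+11 = 108
m=6,n=1: s = 108+7 = 115
m=6,n=2: s = 115+8 = 123
m=6,n=3: s = 123+9 = 132
m=6,n=4: s = 132+10 = 142
m=6,n=5: s = 142+11 = 153
m=6,n=6: s = 153+12 = 165
m=6,n=7: s = 165+13 = 178
m=7,n=1: s = 178+8 = 186
m=7,n=2: s = 186+9 = 195
m=7,n=3: s = 195+10 = 205
m=7,n=4: s = 205+11 = 216
m=7,n=5: s = 216+12 = 228
m=7,n=6: s = 228+13 = 241
m=7,n=7: s = 241+14 = 255
m=7,n=8: s = 255+15 = 270

270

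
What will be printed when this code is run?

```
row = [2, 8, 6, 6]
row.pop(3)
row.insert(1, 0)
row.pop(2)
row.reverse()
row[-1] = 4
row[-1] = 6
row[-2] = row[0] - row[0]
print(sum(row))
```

12

pop(3) removes 6 → [2, 8, 6]
insert 0 at 1 → [2, 0, 8, 6]
pop(2) removes 8 → [2, 0, 6]
reverse → [6, 0, 2]
row[-1] = 4 → [6, 0, 4]
row[-1] = 6 → [6, 0, 6]
row[-2] = row[0]-row[0] = 6-6 = 0 → [6, 0, 6]
sum = 12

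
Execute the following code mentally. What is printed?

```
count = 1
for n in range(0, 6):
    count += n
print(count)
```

n=0: count = 1+0 = 1
n=1: count = 1+1 = 2
n=2: count = 2+2 = 4
n=3: count = 4+3 = 7
n=4: count = 7+4 = 11
n=5: count = 11+5 = 16

16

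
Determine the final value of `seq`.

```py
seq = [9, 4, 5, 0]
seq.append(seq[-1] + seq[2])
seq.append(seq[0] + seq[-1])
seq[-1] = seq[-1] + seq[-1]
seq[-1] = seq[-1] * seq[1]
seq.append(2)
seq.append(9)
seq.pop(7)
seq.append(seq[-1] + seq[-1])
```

append seq[-1]+seq[2] = 0+5 = 5 → [9, 4, 5, 0, 5]
append seq[0]+seq[-1] = 9+5 = 14 → [9, 4, 5, 0, 5, 14]
seq[-1] = seq[-1]+seq[-1] = 14+14 = 28 → [9, 4, 5, 0, 5, 28]
seq[-1] = seq[-1]*seq[1] = 28*4 = 112 → [9, 4, 5, 0, 5, 112]
append 2 → [9, 4, 5, 0, 5, 112, 2]
append 9 → [9, 4, 5, 0, 5, 112, 2, 9]
pop(7) removes 9 → [9, 4, 5, 0, 5, 112, 2]
append seq[-1]+seq[-1] = 2+2 = 4 → [9, 4, 5, 0, 5, 112, 2, 4]

[9, 4, 5, 0, 5, 112, 2, 4]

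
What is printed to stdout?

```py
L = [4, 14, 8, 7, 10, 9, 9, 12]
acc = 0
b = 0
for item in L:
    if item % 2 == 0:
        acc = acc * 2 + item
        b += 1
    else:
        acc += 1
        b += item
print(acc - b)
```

218

item=4: even, acc = 0*2+4 = 4; b=1
item=14: even, acc = 4*2+14 = 22; b=2
item=8: even, acc = 22*2+8 = 52; b=3
item=7: not even, acc = 52+1 = 53; b=10
item=10: even, acc = 53*2+10 = 116; b=11
item=9: not even, acc = 116+1 = 117; b=20
item=9: not even, acc = 117+1 = 118; b=29
item=12: even, acc = 118*2+12 = 248; b=30
acc-b = 248-30 = 218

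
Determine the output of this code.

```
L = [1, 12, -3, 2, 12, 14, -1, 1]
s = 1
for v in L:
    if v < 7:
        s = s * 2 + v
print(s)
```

31

v=1: <7, s = 1*2+1 = 3
v=12: not <7
v=-3: <7, s = 3*2+(-3) = 3
v=2: <7, s = 3*2+2 = 8
v=12: not <7
v=14: not <7
v=-1: <7, s = 8*2+(-1) = 15
v=1: <7, s = 15*2+1 = 31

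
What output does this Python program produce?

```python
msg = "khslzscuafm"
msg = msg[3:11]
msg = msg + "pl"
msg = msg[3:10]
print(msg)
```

slice [3:11] → 'lzscuafm'
+ 'pl' → 'lzscuafmpl'
slice [3:10] → 'cuafmpl'

cuafmpl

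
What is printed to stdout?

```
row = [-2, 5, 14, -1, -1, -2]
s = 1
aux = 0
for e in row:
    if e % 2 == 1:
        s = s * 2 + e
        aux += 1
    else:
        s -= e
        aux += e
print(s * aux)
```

-169

e=-2: not odd, s = 1-(-2) = 3; aux=-2
e=5: odd, s = 3*2+5 = 11; aux=-1
e=14: not odd, s = 11-14 = -3; aux=13
e=-1: odd, s = (-3)*2+(-1) = -7; aux=14
e=-1: odd, s = (-7)*2+(-1) = -15; aux=15
e=-2: not odd, s = (-15)-(-2) = -13; aux=13
s*aux = (-13)*13 = -169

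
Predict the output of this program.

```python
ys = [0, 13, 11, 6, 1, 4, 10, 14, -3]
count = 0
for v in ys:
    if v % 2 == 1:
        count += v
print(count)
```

22

v=0: not odd
v=13: odd, count = 0+13 = 13
v=11: odd, count = 13+11 = 24
v=6: not odd
v=1: odd, count = 24+1 = 25
v=4: not odd
v=10: not odd
v=14: not odd
v=-3: odd, count = 25+(-3) = 22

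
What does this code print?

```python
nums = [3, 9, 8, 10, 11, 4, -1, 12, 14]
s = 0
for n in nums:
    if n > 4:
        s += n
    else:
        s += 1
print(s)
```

n=3: not >4, s = 0+1 = 1
n=9: >4, s = 1+9 = 10
n=8: >4, s = 10+8 = 18
n=10: >4, s = 18+10 = 28
n=11: >4, s = 28+11 = 39
n=4: not >4, s = 39+1 = 40
n=-1: not >4, s = 40+1 = 41
n=12: >4, s = 41+12 = 53
n=14: >4, s = 53+14 = 67

67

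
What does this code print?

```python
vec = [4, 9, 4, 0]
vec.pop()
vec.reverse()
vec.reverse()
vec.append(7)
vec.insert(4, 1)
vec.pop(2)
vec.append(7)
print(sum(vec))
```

pop() removes 0 → [4, 9, 4]
reverse → [4, 9, 4]
reverse → [4, 9, 4]
append 7 → [4, 9, 4, 7]
insert 1 at 4 → [4, 9, 4, 7, 1]
pop(2) removes 4 → [4, 9, 7, 1]
append 7 → [4, 9, 7, 1, 7]
sum = 28

28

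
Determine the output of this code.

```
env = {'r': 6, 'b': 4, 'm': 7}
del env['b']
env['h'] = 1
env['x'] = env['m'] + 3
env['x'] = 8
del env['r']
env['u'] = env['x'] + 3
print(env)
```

{'m': 7, 'h': 1, 'x': 8, 'u': 11}

del 'b' → {'r': 6, 'm': 7}
env['h'] = 1 → {'r': 6, 'm': 7, 'h': 1}
env['x'] = env['m']+3 = 10 → {'r': 6, 'm': 7, 'h': 1, 'x': 10}
env['x'] = 8 → {'r': 6, 'm': 7, 'h': 1, 'x': 8}
del 'r' → {'m': 7, 'h': 1, 'x': 8}
env['u'] = env['x']+3 = 11 → {'m': 7, 'h': 1, 'x': 8, 'u': 11}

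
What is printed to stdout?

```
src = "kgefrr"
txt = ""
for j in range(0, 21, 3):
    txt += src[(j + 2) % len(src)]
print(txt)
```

ererere

j=0: add src[2]='e' → 'e'
j=3: add src[5]='r' → 'er'
j=6: add src[2]='e' → 'ere'
j=9: add src[5]='r' → 'erer'
j=12: add src[2]='e' → 'erere'
j=15: add src[5]='r' → 'ererer'
j=18: add src[2]='e' → 'ererere'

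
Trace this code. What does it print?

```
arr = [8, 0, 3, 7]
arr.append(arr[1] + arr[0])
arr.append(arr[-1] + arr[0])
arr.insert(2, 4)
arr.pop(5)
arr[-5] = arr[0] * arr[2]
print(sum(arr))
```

70

append arr[1]+arr[0] = 0+8 = 8 → [8, 0, 3, 7, 8]
append arr[-1]+arr[0] = 8+8 = 16 → [8, 0, 3, 7, 8, 16]
insert 4 at 2 → [8, 0, 4, 3, 7, 8, 16]
pop(5) removes 8 → [8, 0, 4, 3, 7, 16]
arr[-5] = arr[0]*arr[2] = 8*4 = 32 → [8, 32, 4, 3, 7, 16]
sum = 70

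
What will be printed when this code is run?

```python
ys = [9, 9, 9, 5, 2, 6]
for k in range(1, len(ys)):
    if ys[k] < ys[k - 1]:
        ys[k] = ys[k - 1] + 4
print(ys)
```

[9, 9, 9, 13, 17, 21]

k=1: 9>=9, unchanged → [9, 9, 9, 5, 2, 6]
k=2: 9>=9, unchanged → [9, 9, 9, 5, 2, 6]
k=3: 5<9, ys[3] = 9+4 = 13 → [9, 9, 9, 13, 2, 6]
k=4: 2<13, ys[4] = 13+4 = 17 → [9, 9, 9, 13, 17, 6]
k=5: 6<17, ys[5] = 17+4 = 21 → [9, 9, 9, 13, 17, 21]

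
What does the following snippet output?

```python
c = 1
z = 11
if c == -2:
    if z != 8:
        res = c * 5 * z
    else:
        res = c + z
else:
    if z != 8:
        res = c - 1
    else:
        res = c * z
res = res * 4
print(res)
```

c=1, z=11
c == -2 is False; z != 8 is True
→ res = c - 1 = 0
res = 0*4 = 0

0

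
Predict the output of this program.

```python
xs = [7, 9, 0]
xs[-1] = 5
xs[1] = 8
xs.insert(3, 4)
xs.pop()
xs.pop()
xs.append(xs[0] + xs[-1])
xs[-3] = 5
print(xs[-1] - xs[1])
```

7

xs[-1] = 5 → [7, 9, 5]
xs[1] = 8 → [7, 8, 5]
insert 4 at 3 → [7, 8, 5, 4]
pop() removes 4 → [7, 8, 5]
pop() removes 5 → [7, 8]
append xs[0]+xs[-1] = 7+8 = 15 → [7, 8, 15]
xs[-3] = 5 → [5, 8, 15]
xs[-1]-xs[1] = 15-8 = 7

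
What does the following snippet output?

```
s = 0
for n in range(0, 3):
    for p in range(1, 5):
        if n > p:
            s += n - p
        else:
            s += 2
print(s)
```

23

n=0,p=1: not 0>1, s = 0+2 = 2
n=0,p=2: not 0>2, s = 2+2 = 4
n=0,p=3: not 0>3, s = 4+2 = 6
n=0,p=4: not 0>4, s = 6+2 = 8
n=1,p=1: not 1>1, s = 8+2 = 10
n=1,p=2: not 1>2, s = 10+2 = 12
n=1,p=3: not 1>3, s = 12+2 = 14
n=1,p=4: not 1>4, s = 14+2 = 16
n=2,p=1: 2>1, s = 16+1 = 17
n=2,p=2: not 2>2, s = 17+2 = 19
n=2,p=3: not 2>3, s = 19+2 = 21
n=2,p=4: not 2>4, s = 21+2 = 23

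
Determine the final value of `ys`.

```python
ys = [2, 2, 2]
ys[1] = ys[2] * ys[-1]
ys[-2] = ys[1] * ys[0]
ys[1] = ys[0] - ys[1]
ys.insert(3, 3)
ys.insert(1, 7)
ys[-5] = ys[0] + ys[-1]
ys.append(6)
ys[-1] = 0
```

[5, 7, -6, 2, 3, 0]

ys[1] = ys[2]*ys[-1] = 2*2 = 4 → [2, 4, 2]
ys[-2] = ys[1]*ys[0] = 4*2 = 8 → [2, 8, 2]
ys[1] = ys[0]-ys[1] = 2-8 = -6 → [2, -6, 2]
insert 3 at 3 → [2, -6, 2, 3]
insert 7 at 1 → [2, 7, -6, 2, 3]
ys[-5] = ys[0]+ys[-1] = 2+3 = 5 → [5, 7, -6, 2, 3]
append 6 → [5, 7, -6, 2, 3, 6]
ys[-1] = 0 → [5, 7, -6, 2, 3, 0]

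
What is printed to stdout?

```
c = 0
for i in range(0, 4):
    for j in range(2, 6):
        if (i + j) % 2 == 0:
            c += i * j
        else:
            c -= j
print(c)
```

i=0,j=2: even sum, c = 0+0 = 0
i=0,j=3: odd sum, c = 0-3 = -3
i=0,j=4: even sum, c = (-3)+0 = -3
i=0,j=5: odd sum, c = (-3)-5 = -8
i=1,j=2: odd sum, c = (-8)-2 = -10
i=1,j=3: even sum, c = (-10)+3 = -7
i=1,j=4: odd sum, c = (-7)-4 = -11
i=1,j=5: even sum, c = (-11)+5 = -6
i=2,j=2: even sum, c = (-6)+4 = -2
i=2,j=3: odd sum, c = (-2)-3 = -5
i=2,j=4: even sum, c = (-5)+8 = 3
i=2,j=5: odd sum, c = 3-5 = -2
i=3,j=2: odd sum, c = (-2)-2 = -4
i=3,j=3: even sum, c = (-4)+9 = 5
i=3,j=4: odd sum, c = 5-4 = 1
i=3,j=5: even sum, c = 1+15 = 16

16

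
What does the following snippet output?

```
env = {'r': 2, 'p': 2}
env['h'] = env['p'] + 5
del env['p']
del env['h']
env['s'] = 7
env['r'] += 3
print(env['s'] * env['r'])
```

35

env['h'] = env['p']+5 = 7 → {'r': 2, 'p': 2, 'h': 7}
del 'p' → {'r': 2, 'h': 7}
del 'h' → {'r': 2}
env['s'] = 7 → {'r': 2, 's': 7}
env['r'] = 2+3 = 5 → {'r': 5, 's': 7}
env['s']*env['r'] = 7*5 = 35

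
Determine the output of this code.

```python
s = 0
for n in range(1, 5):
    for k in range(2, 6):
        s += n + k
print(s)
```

96

n=1,k=2: s = 0+3 = 3
n=1,k=3: s = 3+4 = 7
n=1,k=4: s = 7+5 = 12
n=1,k=5: s = 12+6 = 18
n=2,k=2: s = 18+4 = 22
n=2,k=3: s = 22+5 = 27
n=2,k=4: s = 27+6 = 33
n=2,k=5: s = 33+7 = 40
n=3,k=2: s = 40+5 = 45
n=3,k=3: s = 45+6 = 51
n=3,k=4: s = 51+7 = 58
n=3,k=5: s = 58+8 = 66
n=4,k=2: s = 66+6 = 72
n=4,k=3: s = 72+7 = 79
n=4,k=4: s = 79+8 = 87
n=4,k=5: s = 87+9 = 96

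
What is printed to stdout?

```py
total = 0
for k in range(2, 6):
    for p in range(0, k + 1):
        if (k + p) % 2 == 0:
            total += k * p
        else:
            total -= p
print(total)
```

72

k=2,p=0: even sum, total = 0+0 = 0
k=2,p=1: odd sum, total = 0-1 = -1
k=2,p=2: even sum, total = (-1)+4 = 3
k=3,p=0: odd sum, total = 3-0 = 3
k=3,p=1: even sum, total = 3+3 = 6
k=3,p=2: odd sum, total = 6-2 = 4
k=3,p=3: even sum, total = 4+9 = 13
k=4,p=0: even sum, total = 13+0 = 13
k=4,p=1: odd sum, total = 13-1 = 12
k=4,p=2: even sum, total = 12+8 = 20
k=4,p=3: odd sum, total = 20-3 = 17
k=4,p=4: even sum, total = 17+16 = 33
k=5,p=0: odd sum, total = 33-0 = 33
k=5,p=1: even sum, total = 33+5 = 38
k=5,p=2: odd sum, total = 38-2 = 36
k=5,p=3: even sum, total = 36+15 = 51
k=5,p=4: odd sum, total = 51-4 = 47
k=5,p=5: even sum, total = 47+25 = 72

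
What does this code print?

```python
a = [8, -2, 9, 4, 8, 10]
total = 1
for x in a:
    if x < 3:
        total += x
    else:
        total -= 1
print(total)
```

x=8: not <3, total = 1-1 = 0
x=-2: <3, total = 0+(-2) = -2
x=9: not <3, total = (-2)-1 = -3
x=4: not <3, total = (-3)-1 = -4
x=8: not <3, total = (-4)-1 = -5
x=10: not <3, total = (-5)-1 = -6

-6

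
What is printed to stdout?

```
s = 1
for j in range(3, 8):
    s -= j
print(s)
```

j=3: s = 1-3 = -2
j=4: s = (-2)-4 = -6
j=5: s = (-6)-5 = -11
j=6: s = (-11)-6 = -17
j=7: s = (-17)-7 = -24

-24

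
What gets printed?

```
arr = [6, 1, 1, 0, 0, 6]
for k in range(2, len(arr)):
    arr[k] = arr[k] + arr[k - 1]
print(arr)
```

k=2: arr[2] = 1+1 = 2 → [6, 1, 2, 0, 0, 6]
k=3: arr[3] = 0+2 = 2 → [6, 1, 2, 2, 0, 6]
k=4: arr[4] = 0+2 = 2 → [6, 1, 2, 2, 2, 6]
k=5: arr[5] = 6+2 = 8 → [6, 1, 2, 2, 2, 8]

[6, 1, 2, 2, 2, 8]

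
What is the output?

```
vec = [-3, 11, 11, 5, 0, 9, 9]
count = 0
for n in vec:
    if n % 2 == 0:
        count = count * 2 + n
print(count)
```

n=-3: not even
n=11: not even
n=11: not even
n=5: not even
n=0: even, count = 0*2+0 = 0
n=9: not even
n=9: not even

0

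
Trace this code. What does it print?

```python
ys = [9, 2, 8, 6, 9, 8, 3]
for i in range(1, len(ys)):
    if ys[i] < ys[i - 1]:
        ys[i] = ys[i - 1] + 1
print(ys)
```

[9, 10, 11, 12, 13, 14, 15]

i=1: 2<9, ys[1] = 9+1 = 10 → [9, 10, 8, 6, 9, 8, 3]
i=2: 8<10, ys[2] = 10+1 = 11 → [9, 10, 11, 6, 9, 8, 3]
i=3: 6<11, ys[3] = 11+1 = 12 → [9, 10, 11, 12, 9, 8, 3]
i=4: 9<12, ys[4] = 12+1 = 13 → [9, 10, 11, 12, 13, 8, 3]
i=5: 8<13, ys[5] = 13+1 = 14 → [9, 10, 11, 12, 13, 14, 3]
i=6: 3<14, ys[6] = 14+1 = 15 → [9, 10, 11, 12, 13, 14, 15]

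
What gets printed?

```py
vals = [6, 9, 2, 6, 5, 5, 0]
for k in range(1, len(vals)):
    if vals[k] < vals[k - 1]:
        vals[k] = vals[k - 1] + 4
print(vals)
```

k=1: 9>=6, unchanged → [6, 9, 2, 6, 5, 5, 0]
k=2: 2<9, vals[2] = 9+4 = 13 → [6, 9, 13, 6, 5, 5, 0]
k=3: 6<13, vals[3] = 13+4 = 17 → [6, 9, 13, 17, 5, 5, 0]
k=4: 5<17, vals[4] = 17+4 = 21 → [6, 9, 13, 17, 21, 5, 0]
k=5: 5<21, vals[5] = 21+4 = 25 → [6, 9, 13, 17, 21, 25, 0]
k=6: 0<25, vals[6] = 25+4 = 29 → [6, 9, 13, 17, 21, 25, 29]

[6, 9, 13, 17, 21, 25, 29]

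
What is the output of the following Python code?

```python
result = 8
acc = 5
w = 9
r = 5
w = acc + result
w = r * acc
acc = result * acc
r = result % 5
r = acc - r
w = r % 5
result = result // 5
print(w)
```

2

w = 5+8 = 13
w = 5*5 = 25
acc = 8*5 = 40
r = 8%5 = 3
r = 40-3 = 37
w = 37%5 = 2
result = 8//5 = 1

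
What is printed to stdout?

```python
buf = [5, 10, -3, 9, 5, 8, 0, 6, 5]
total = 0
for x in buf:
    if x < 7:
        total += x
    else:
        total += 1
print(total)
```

x=5: <7, total = 0+5 = 5
x=10: not <7, total = 5+1 = 6
x=-3: <7, total = 6+(-3) = 3
x=9: not <7, total = 3+1 = 4
x=5: <7, total = 4+5 = 9
x=8: not <7, total = 9+1 = 10
x=0: <7, total = 10+0 = 10
x=6: <7, total = 10+6 = 16
x=5: <7, total = 16+5 = 21

21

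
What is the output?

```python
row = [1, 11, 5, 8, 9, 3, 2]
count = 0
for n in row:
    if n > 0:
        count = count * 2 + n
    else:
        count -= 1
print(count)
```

n=1: >0, count = 0*2+1 = 1
n=11: >0, count = 1*2+11 = 13
n=5: >0, count = 13*2+5 = 31
n=8: >0, count = 31*2+8 = 70
n=9: >0, count = 70*2+9 = 149
n=3: >0, count = 149*2+3 = 301
n=2: >0, count = 301*2+2 = 604

604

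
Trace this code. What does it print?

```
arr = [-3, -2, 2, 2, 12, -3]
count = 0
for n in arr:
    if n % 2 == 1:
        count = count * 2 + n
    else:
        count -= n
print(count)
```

n=-3: odd, count = 0*2+(-3) = -3
n=-2: not odd, count = (-3)-(-2) = -1
n=2: not odd, count = (-1)-2 = -3
n=2: not odd, count = (-3)-2 = -5
n=12: not odd, count = (-5)-12 = -17
n=-3: odd, count = (-17)*2+(-3) = -37

-37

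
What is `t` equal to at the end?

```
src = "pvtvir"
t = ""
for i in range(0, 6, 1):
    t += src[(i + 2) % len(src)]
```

'tvirpv'

i=0: add src[2]='t' → 't'
i=1: add src[3]='v' → 'tv'
i=2: add src[4]='i' → 'tvi'
i=3: add src[5]='r' → 'tvir'
i=4: add src[0]='p' → 'tvirp'
i=5: add src[1]='v' → 'tvirpv'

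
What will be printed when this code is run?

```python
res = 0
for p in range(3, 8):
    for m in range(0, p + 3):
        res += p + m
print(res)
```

p=3,m=0: res = 0+3 = 3
p=3,m=1: res = 3+4 = 7
p=3,m=2: res = 7+5 = 12
p=3,m=3: res = 12+6 = 18
p=3,m=4: res = 18+7 = 25
p=3,m=5: res = 25+8 = 33
p=4,m=0: res = 33+4 = 37
p=4,m=1: res = 37+5 = 42
p=4,m=2: res = 42+6 = 48
p=4,m=3: res = 48+7 = 55
p=4,m=4: res = 55+8 = 63
p=4,m=5: res = 63+9 = 72
p=4,m=6: res = 72+10 = 82
p=5,m=0: res = 82+5 = 87
p=5,m=1: res = 87+6 = 93
p=5,m=2: res = 93+7 = 100
p=5,m=3: res = 100+8 = 108
p=5,m=4: res = 108+9 = 117
p=5,m=5: res = 117+10 = 127
p=5,m=6: res = 127+11 = 138
p=5,m=7: res = 138+12 = 150
p=6,m=0: res = 150+6 = 156
p=6,m=1: res = 156+7 = 163
p=6,m=2: res = 163+8 = 171
p=6,m=3: res = 171+9 = 180
p=6,m=4: res = 180+10 = 190
p=6,m=5: res = 190+11 = 201
p=6,m=6: res = 201+12 = 213
p=6,m=7: res = 213+13 = 226
p=6,m=8: res = 226+14 = 240
p=7,m=0: res = 240+7 = 247
p=7,m=1: res = 247+8 = 255
p=7,m=2: res = 255+9 = 264
p=7,m=3: res = 264+10 = 274
p=7,m=4: res = 274+11 = 285
p=7,m=5: res = 285+12 = 297
p=7,m=6: res = 297+13 = 310
p=7,m=7: res = 310+14 = 324
p=7,m=8: res = 324+15 = 339
p=7,m=9: res = 339+16 = 355

355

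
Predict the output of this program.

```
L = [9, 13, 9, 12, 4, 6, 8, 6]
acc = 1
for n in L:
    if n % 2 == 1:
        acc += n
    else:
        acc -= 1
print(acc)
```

27

n=9: odd, acc = 1+9 = 10
n=13: odd, acc = 10+13 = 23
n=9: odd, acc = 23+9 = 32
n=12: not odd, acc = 32-1 = 31
n=4: not odd, acc = 31-1 = 30
n=6: not odd, acc = 30-1 = 29
n=8: not odd, acc = 29-1 = 28
n=6: not odd, acc = 28-1 = 27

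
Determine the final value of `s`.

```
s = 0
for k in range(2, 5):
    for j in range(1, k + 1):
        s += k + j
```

k=2,j=1: s = 0+3 = 3
k=2,j=2: s = 3+4 = 7
k=3,j=1: s = 7+4 = 11
k=3,j=2: s = 11+5 = 16
k=3,j=3: s = 16+6 = 22
k=4,j=1: s = 22+5 = 27
k=4,j=2: s = 27+6 = 33
k=4,j=3: s = 33+7 = 40
k=4,j=4: s = 40+8 = 48

48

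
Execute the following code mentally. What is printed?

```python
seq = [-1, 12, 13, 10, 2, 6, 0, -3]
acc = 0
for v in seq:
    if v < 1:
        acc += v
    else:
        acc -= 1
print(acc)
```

v=-1: <1, acc = 0+(-1) = -1
v=12: not <1, acc = (-1)-1 = -2
v=13: not <1, acc = (-2)-1 = -3
v=10: not <1, acc = (-3)-1 = -4
v=2: not <1, acc = (-4)-1 = -5
v=6: not <1, acc = (-5)-1 = -6
v=0: <1, acc = (-6)+0 = -6
v=-3: <1, acc = (-6)+(-3) = -9

-9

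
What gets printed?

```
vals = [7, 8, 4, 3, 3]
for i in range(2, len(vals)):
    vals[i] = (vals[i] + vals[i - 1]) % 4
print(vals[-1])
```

2

i=2: vals[2] = (4+8)%4 = 0 → [7, 8, 0, 3, 3]
i=3: vals[3] = (3+0)%4 = 3 → [7, 8, 0, 3, 3]
i=4: vals[4] = (3+3)%4 = 2 → [7, 8, 0, 3, 2]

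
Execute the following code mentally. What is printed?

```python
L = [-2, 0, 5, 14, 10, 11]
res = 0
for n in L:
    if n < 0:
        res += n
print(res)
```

-2

n=-2: <0, res = 0+(-2) = -2
n=0: not <0
n=5: not <0
n=14: not <0
n=10: not <0
n=11: not <0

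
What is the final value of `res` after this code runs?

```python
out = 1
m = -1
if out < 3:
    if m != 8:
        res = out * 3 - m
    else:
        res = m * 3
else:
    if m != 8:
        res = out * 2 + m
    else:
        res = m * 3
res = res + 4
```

out=1, m=-1
out < 3 is True; m != 8 is True
→ res = out * 3 - m = 4
res = 4+4 = 8

8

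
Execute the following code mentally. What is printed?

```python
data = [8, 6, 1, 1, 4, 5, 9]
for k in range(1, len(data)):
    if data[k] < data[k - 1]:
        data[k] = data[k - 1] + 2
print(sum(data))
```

k=1: 6<8, data[1] = 8+2 = 10 → [8, 10, 1, 1, 4, 5, 9]
k=2: 1<10, data[2] = 10+2 = 12 → [8, 10, 12, 1, 4, 5, 9]
k=3: 1<12, data[3] = 12+2 = 14 → [8, 10, 12, 14, 4, 5, 9]
k=4: 4<14, data[4] = 14+2 = 16 → [8, 10, 12, 14, 16, 5, 9]
k=5: 5<16, data[5] = 16+2 = 18 → [8, 10, 12, 14, 16, 18, 9]
k=6: 9<18, data[6] = 18+2 = 20 → [8, 10, 12, 14, 16, 18, 20]
sum = 98

98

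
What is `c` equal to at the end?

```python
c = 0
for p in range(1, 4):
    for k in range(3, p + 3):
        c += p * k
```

53

p=1,k=3: c = 0+3 = 3
p=2,k=3: c = 3+6 = 9
p=2,k=4: c = 9+8 = 17
p=3,k=3: c = 17+9 = 26
p=3,k=4: c = 26+12 = 38
p=3,k=5: c = 38+15 = 53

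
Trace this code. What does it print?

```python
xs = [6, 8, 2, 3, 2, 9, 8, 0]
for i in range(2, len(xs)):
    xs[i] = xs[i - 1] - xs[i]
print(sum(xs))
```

-16

i=2: xs[2] = 8-2 = 6 → [6, 8, 6, 3, 2, 9, 8, 0]
i=3: xs[3] = 6-3 = 3 → [6, 8, 6, 3, 2, 9, 8, 0]
i=4: xs[4] = 3-2 = 1 → [6, 8, 6, 3, 1, 9, 8, 0]
i=5: xs[5] = 1-9 = -8 → [6, 8, 6, 3, 1, -8, 8, 0]
i=6: xs[6] = (-8)-8 = -16 → [6, 8, 6, 3, 1, -8, -16, 0]
i=7: xs[7] = (-16)-0 = -16 → [6, 8, 6, 3, 1, -8, -16, -16]
sum = -16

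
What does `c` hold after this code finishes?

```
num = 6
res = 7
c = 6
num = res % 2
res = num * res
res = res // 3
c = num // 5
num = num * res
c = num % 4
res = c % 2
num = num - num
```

num = 7%2 = 1
res = 1*7 = 7
res = 7//3 = 2
c = 1//5 = 0
num = 1*2 = 2
c = 2%4 = 2
res = 2%2 = 0
num = 2-2 = 0

2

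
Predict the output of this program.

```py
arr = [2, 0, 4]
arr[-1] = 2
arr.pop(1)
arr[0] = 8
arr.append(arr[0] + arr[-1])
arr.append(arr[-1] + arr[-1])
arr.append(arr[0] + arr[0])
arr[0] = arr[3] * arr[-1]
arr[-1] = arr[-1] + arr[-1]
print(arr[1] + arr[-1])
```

34

arr[-1] = 2 → [2, 0, 2]
pop(1) removes 0 → [2, 2]
arr[0] = 8 → [8, 2]
append arr[0]+arr[-1] = 8+2 = 10 → [8, 2, 10]
append arr[-1]+arr[-1] = 10+10 = 20 → [8, 2, 10, 20]
append arr[0]+arr[0] = 8+8 = 16 → [8, 2, 10, 20, 16]
arr[0] = arr[3]*arr[-1] = 20*16 = 320 → [320, 2, 10, 20, 16]
arr[-1] = arr[-1]+arr[-1] = 16+16 = 32 → [320, 2, 10, 20, 32]
arr[1]+arr[-1] = 2+32 = 34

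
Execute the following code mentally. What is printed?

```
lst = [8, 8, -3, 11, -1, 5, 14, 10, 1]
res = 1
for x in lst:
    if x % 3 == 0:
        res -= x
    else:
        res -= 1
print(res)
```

-4

x=8: not %3==0, res = 1-1 = 0
x=8: not %3==0, res = 0-1 = -1
x=-3: %3==0, res = (-1)-(-3) = 2
x=11: not %3==0, res = 2-1 = 1
x=-1: not %3==0, res = 1-1 = 0
x=5: not %3==0, res = 0-1 = -1
x=14: not %3==0, res = (-1)-1 = -2
x=10: not %3==0, res = (-2)-1 = -3
x=1: not %3==0, res = (-3)-1 = -4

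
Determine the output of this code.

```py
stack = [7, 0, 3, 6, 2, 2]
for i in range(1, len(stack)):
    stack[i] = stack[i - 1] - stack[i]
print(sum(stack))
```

i=1: stack[1] = 7-0 = 7 → [7, 7, 3, 6, 2, 2]
i=2: stack[2] = 7-3 = 4 → [7, 7, 4, 6, 2, 2]
i=3: stack[3] = 4-6 = -2 → [7, 7, 4, -2, 2, 2]
i=4: stack[4] = (-2)-2 = -4 → [7, 7, 4, -2, -4, 2]
i=5: stack[5] = (-4)-2 = -6 → [7, 7, 4, -2, -4, -6]
sum = 6

6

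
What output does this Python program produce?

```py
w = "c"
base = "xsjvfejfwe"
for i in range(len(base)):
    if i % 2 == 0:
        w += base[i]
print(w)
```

cxjfjw

i=0: add 'x' → 'cx'
i=1: skip
i=2: add 'j' → 'cxj'
i=3: skip
i=4: add 'f' → 'cxjf'
i=5: skip
i=6: add 'j' → 'cxjfj'
i=7: skip
i=8: add 'w' → 'cxjfjw'
i=9: skip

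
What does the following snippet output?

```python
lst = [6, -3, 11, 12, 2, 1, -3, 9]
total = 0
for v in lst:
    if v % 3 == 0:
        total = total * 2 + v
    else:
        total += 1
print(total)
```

v=6: %3==0, total = 0*2+6 = 6
v=-3: %3==0, total = 6*2+(-3) = 9
v=11: not %3==0, total = 9+1 = 10
v=12: %3==0, total = 10*2+12 = 32
v=2: not %3==0, total = 32+1 = 33
v=1: not %3==0, total = 33+1 = 34
v=-3: %3==0, total = 34*2+(-3) = 65
v=9: %3==0, total = 65*2+9 = 139

139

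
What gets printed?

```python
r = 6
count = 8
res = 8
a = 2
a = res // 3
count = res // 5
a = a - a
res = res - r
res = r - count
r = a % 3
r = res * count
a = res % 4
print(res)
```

a = 8//3 = 2
count = 8//5 = 1
a = 2-2 = 0
res = 8-6 = 2
res = 6-1 = 5
r = 0%3 = 0
r = 5*1 = 5
a = 5%4 = 1

5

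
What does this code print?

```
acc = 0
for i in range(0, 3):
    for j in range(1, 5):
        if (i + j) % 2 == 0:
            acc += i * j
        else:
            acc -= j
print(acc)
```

2

i=0,j=1: odd sum, acc = 0-1 = -1
i=0,j=2: even sum, acc = (-1)+0 = -1
i=0,j=3: odd sum, acc = (-1)-3 = -4
i=0,j=4: even sum, acc = (-4)+0 = -4
i=1,j=1: even sum, acc = (-4)+1 = -3
i=1,j=2: odd sum, acc = (-3)-2 = -5
i=1,j=3: even sum, acc = (-5)+3 = -2
i=1,j=4: odd sum, acc = (-2)-4 = -6
i=2,j=1: odd sum, acc = (-6)-1 = -7
i=2,j=2: even sum, acc = (-7)+4 = -3
i=2,j=3: odd sum, acc = (-3)-3 = -6
i=2,j=4: even sum, acc = (-6)+8 = 2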